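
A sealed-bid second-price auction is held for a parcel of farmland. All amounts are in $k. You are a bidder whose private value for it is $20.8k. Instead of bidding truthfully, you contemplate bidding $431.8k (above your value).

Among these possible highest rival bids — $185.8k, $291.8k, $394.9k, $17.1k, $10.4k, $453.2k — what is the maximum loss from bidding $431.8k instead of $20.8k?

$185.8k: truthful gives $0k, deviation gives −$165k → loss $165k.
$291.8k: truthful gives $0k, deviation gives −$271k → loss $271k.
$394.9k: truthful gives $0k, deviation gives −$374.1k → loss $374.1k.
$17.1k: same outcome either way → loss $0k.
$10.4k: same outcome either way → loss $0k.
$453.2k: same outcome either way → loss $0k.
Maximum loss: $374.1k.

$374.1k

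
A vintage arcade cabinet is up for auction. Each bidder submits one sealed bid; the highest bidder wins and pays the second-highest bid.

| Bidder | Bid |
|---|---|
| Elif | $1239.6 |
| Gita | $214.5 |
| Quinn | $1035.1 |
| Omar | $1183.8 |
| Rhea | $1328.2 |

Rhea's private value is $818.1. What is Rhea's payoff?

Highest bid: Rhea at $1328.2, so Rhea wins.
Second-highest bid: Elif at $1239.6 — that is the price the winner pays.
Rhea's payoff = value − price = $818.1 − $1239.6 = −$421.5.

−$421.5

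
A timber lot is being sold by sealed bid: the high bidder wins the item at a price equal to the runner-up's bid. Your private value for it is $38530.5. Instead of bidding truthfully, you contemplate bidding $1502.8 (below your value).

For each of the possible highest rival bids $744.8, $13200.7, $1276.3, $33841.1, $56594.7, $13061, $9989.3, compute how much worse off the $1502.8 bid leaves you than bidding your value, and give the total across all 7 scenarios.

The deviation costs you only when the competing bid falls strictly between $1502.8 and $38530.5; elsewhere both bids give the same outcome.
$744.8: outcomes coincide → loss $0.
$13200.7: truthful payoff $25329.8, deviation payoff $0 → loss $25329.8.
$1276.3: outcomes coincide → loss $0.
$33841.1: truthful payoff $4689.4, deviation payoff $0 → loss $4689.4.
$56594.7: outcomes coincide → loss $0.
$13061: truthful payoff $25469.5, deviation payoff $0 → loss $25469.5.
$9989.3: truthful payoff $28541.2, deviation payoff $0 → loss $28541.2.
Total loss = $25329.8 + $4689.4 + $25469.5 + $28541.2 = $84029.9.

$84029.9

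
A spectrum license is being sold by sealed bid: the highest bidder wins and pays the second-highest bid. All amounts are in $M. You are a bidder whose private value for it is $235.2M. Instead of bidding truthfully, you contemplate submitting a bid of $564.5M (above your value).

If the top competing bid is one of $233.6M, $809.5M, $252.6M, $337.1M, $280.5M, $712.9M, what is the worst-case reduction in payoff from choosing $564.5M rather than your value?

$101.9M

$233.6M: same outcome either way → loss $0M.
$809.5M: same outcome either way → loss $0M.
$252.6M: truthful gives $0M, deviation gives −$17.4M → loss $17.4M.
$337.1M: truthful gives $0M, deviation gives −$101.9M → loss $101.9M.
$280.5M: truthful gives $0M, deviation gives −$45.3M → loss $45.3M.
$712.9M: same outcome either way → loss $0M.
Maximum loss: $101.9M.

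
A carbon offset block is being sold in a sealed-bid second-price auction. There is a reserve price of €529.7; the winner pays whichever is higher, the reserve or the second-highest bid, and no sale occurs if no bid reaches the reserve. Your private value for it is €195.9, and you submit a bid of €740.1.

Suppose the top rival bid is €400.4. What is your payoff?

−€333.8

Your bid €740.1 is the highest and exceeds the reserve.
Price = max(second-highest bid, reserve) = max(€400.4, €529.7) = €529.7.
Payoff = €195.9 − €529.7 = −€333.8.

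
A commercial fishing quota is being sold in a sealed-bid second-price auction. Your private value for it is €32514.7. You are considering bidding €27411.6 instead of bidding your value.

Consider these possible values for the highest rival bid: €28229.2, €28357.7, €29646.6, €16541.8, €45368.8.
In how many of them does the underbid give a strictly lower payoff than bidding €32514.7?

The deviation hurts exactly when the highest competing bid lies strictly between €27411.6 and €32514.7 — underbidding then forfeits a profitable win.
€28229.2: inside the interval → strictly worse (loss €4285.5).
€28357.7: inside the interval → strictly worse (loss €4157).
€29646.6: inside the interval → strictly worse (loss €2868.1).
€16541.8: below both → same outcome either way.
€45368.8: above both → same outcome either way.
Count: 3.

3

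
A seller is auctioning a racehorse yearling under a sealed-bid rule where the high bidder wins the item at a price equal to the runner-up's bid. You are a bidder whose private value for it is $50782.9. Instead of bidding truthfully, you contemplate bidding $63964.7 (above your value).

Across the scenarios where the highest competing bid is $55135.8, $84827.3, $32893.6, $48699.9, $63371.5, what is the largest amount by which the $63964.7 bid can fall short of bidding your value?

$55135.8: truthful gives $0, deviation gives −$4352.9 → loss $4352.9.
$84827.3: same outcome either way → loss $0.
$32893.6: same outcome either way → loss $0.
$48699.9: same outcome either way → loss $0.
$63371.5: truthful gives $0, deviation gives −$12588.6 → loss $12588.6.
Maximum loss: $12588.6.

$12588.6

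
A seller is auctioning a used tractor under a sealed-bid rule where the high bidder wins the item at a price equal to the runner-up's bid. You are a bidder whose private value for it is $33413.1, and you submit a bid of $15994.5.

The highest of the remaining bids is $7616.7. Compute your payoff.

$25796.4

Your bid $15994.5 exceeds the highest competing bid $7616.7, so you win.
In a second-price auction the winner pays the second-highest bid, $7616.7.
Payoff = value − price = $33413.1 − $7616.7 = $25796.4.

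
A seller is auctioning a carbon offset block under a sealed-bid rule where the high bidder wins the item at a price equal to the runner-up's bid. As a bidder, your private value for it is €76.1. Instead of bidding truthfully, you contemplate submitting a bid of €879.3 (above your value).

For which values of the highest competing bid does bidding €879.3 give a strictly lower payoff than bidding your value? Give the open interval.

If the competing bid is below €76.1, both bids win at the same price — no difference.
If it is above €879.3, both bids lose — no difference.
If it lies strictly between €76.1 and €879.3, bidding your value loses (payoff 0) while bidding €879.3 wins at a price above your value (payoff negative).
So the deviation strictly hurts on the open interval (€76.1, €879.3).
Because the price is fixed by the runner-up's bid, deviating from your value can only change a good outcome into a bad one — never the reverse.

(€76.1, €879.3)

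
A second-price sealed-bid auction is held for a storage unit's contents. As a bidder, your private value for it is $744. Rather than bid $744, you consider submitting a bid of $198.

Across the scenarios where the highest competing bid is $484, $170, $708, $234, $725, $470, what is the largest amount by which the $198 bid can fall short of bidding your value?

$484: truthful gives $260, deviation gives $0 → loss $260.
$170: same outcome either way → loss $0.
$708: truthful gives $36, deviation gives $0 → loss $36.
$234: truthful gives $510, deviation gives $0 → loss $510.
$725: truthful gives $19, deviation gives $0 → loss $19.
$470: truthful gives $274, deviation gives $0 → loss $274.
Maximum loss: $510.

$510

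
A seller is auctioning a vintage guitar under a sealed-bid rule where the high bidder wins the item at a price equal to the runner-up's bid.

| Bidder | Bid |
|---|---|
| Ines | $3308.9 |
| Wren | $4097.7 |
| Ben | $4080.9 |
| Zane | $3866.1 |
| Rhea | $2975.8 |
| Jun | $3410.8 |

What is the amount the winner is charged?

Highest bid: Wren at $4097.7, so Wren wins.
Second-highest bid: Ben at $4080.9 — that is the price the winner pays.

$4080.9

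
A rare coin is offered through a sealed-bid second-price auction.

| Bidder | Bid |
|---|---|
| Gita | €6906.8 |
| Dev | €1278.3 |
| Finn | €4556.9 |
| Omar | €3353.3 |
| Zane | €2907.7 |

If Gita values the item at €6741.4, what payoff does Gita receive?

€2184.5

Highest bid: Gita at €6906.8, so Gita wins.
Second-highest bid: Finn at €4556.9 — that is the price the winner pays.
Gita's payoff = value − price = €6741.4 − €4556.9 = €2184.5.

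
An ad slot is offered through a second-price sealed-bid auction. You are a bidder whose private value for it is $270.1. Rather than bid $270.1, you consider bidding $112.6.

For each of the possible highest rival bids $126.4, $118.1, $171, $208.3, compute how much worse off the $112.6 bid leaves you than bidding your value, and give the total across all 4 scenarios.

$456.6

The deviation costs you only when the competing bid falls strictly between $112.6 and $270.1; elsewhere both bids give the same outcome.
$126.4: truthful payoff $143.7, deviation payoff $0 → loss $143.7.
$118.1: truthful payoff $152, deviation payoff $0 → loss $152.
$171: truthful payoff $99.1, deviation payoff $0 → loss $99.1.
$208.3: truthful payoff $61.8, deviation payoff $0 → loss $61.8.
Total loss = $143.7 + $152 + $99.1 + $61.8 = $456.6.
In a second-price auction your bid sets only whether you win, not what you pay, so bidding your true value is weakly dominant.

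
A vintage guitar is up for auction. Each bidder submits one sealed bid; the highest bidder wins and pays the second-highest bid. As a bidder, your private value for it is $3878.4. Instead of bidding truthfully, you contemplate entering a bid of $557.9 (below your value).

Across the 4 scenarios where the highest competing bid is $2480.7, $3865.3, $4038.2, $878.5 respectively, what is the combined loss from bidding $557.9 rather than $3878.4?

The deviation costs you only when the competing bid falls strictly between $557.9 and $3878.4; elsewhere both bids give the same outcome.
$2480.7: truthful payoff $1397.7, deviation payoff $0 → loss $1397.7.
$3865.3: truthful payoff $13.1, deviation payoff $0 → loss $13.1.
$4038.2: outcomes coincide → loss $0.
$878.5: truthful payoff $2999.9, deviation payoff $0 → loss $2999.9.
Total loss = $1397.7 + $13.1 + $2999.9 = $4410.7.

$4410.7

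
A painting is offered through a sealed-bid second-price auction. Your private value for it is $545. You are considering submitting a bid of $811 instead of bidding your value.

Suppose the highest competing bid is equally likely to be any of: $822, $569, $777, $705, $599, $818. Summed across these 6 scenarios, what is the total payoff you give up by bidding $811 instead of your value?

The deviation costs you only when the competing bid falls strictly between $545 and $811; elsewhere both bids give the same outcome.
$822: outcomes coincide → loss $0.
$569: truthful payoff $0, deviation payoff −$24 → loss $24.
$777: truthful payoff $0, deviation payoff −$232 → loss $232.
$705: truthful payoff $0, deviation payoff −$160 → loss $160.
$599: truthful payoff $0, deviation payoff −$54 → loss $54.
$818: outcomes coincide → loss $0.
Total loss = $24 + $232 + $160 + $54 = $470.
Truthful bidding weakly dominates here: raising your bid can only win items priced above your value, and lowering it can only forfeit items priced below.

$470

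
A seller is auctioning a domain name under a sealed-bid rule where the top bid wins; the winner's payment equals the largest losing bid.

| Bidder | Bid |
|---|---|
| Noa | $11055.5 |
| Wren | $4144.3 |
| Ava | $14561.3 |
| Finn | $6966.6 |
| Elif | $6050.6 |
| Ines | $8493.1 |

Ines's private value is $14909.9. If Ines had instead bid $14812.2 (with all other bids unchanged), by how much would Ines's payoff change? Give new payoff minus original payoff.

$348.6

The highest bid among the other bidders is $14561.3; Ines's bid doesn't change that.
Original bid $8493.1: Ines is not highest (top rival bid is $14561.3); payoff $0.
Alternative bid $14812.2: Ines is highest, pays the top rival bid $14561.3; payoff $14909.9 − $14561.3 = $348.6.
Change in payoff = $348.6 − ($0) = $348.6.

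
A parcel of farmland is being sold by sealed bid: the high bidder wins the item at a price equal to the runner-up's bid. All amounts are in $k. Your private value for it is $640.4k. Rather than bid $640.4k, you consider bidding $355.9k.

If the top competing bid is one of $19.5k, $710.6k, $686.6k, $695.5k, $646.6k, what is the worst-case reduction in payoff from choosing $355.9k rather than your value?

$0k

$19.5k: same outcome either way → loss $0k.
$710.6k: same outcome either way → loss $0k.
$686.6k: same outcome either way → loss $0k.
$695.5k: same outcome either way → loss $0k.
$646.6k: same outcome either way → loss $0k.
Maximum loss: $0k.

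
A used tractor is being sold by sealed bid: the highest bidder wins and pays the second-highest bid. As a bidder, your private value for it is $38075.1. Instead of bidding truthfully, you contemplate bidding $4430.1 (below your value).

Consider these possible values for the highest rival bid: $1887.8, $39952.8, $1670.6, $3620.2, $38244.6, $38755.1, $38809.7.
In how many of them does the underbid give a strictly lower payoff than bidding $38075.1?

The deviation hurts exactly when the highest competing bid lies strictly between $4430.1 and $38075.1 — underbidding then forfeits a profitable win.
$1887.8: below both → same outcome either way.
$39952.8: above both → same outcome either way.
$1670.6: below both → same outcome either way.
$3620.2: below both → same outcome either way.
$38244.6: above both → same outcome either way.
$38755.1: above both → same outcome either way.
$38809.7: above both → same outcome either way.
Count: 0.

0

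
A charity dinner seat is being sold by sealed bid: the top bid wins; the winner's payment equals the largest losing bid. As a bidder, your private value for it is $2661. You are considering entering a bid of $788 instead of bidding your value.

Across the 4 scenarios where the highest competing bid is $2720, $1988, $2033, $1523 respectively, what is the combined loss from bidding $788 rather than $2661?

The deviation costs you only when the competing bid falls strictly between $788 and $2661; elsewhere both bids give the same outcome.
$2720: outcomes coincide → loss $0.
$1988: truthful payoff $673, deviation payoff $0 → loss $673.
$2033: truthful payoff $628, deviation payoff $0 → loss $628.
$1523: truthful payoff $1138, deviation payoff $0 → loss $1138.
Total loss = $673 + $628 + $1138 = $2439.
Because the price is fixed by the runner-up's bid, deviating from your value can only change a good outcome into a bad one — never the reverse.

$2439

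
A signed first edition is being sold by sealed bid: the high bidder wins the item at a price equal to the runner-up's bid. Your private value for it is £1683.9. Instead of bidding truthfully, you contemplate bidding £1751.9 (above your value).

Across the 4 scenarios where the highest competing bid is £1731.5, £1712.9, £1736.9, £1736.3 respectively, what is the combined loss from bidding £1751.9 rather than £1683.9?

The deviation costs you only when the competing bid falls strictly between £1683.9 and £1751.9; elsewhere both bids give the same outcome.
£1731.5: truthful payoff £0, deviation payoff −£47.6 → loss £47.6.
£1712.9: truthful payoff £0, deviation payoff −£29 → loss £29.
£1736.9: truthful payoff £0, deviation payoff −£53 → loss £53.
£1736.3: truthful payoff £0, deviation payoff −£52.4 → loss £52.4.
Total loss = £47.6 + £29 + £53 + £52.4 = £182.

£182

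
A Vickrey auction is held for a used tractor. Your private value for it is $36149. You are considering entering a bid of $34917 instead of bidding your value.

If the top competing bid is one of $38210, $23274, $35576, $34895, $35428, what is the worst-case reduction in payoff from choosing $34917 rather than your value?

$38210: same outcome either way → loss $0.
$23274: same outcome either way → loss $0.
$35576: truthful gives $573, deviation gives $0 → loss $573.
$34895: same outcome either way → loss $0.
$35428: truthful gives $721, deviation gives $0 → loss $721.
Maximum loss: $721.

$721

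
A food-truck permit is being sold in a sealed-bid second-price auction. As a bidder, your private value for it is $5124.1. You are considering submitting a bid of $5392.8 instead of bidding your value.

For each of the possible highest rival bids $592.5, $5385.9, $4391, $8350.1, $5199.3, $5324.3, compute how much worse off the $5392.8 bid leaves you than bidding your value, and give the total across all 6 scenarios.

The deviation costs you only when the competing bid falls strictly between $5124.1 and $5392.8; elsewhere both bids give the same outcome.
$592.5: outcomes coincide → loss $0.
$5385.9: truthful payoff $0, deviation payoff −$261.8 → loss $261.8.
$4391: outcomes coincide → loss $0.
$8350.1: outcomes coincide → loss $0.
$5199.3: truthful payoff $0, deviation payoff −$75.2 → loss $75.2.
$5324.3: truthful payoff $0, deviation payoff −$200.2 → loss $200.2.
Total loss = $261.8 + $75.2 + $200.2 = $537.2.

$537.2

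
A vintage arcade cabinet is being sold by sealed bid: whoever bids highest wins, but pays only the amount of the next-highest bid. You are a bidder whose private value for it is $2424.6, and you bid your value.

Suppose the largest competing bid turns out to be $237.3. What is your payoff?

Your bid $2424.6 exceeds the highest competing bid $237.3, so you win.
In a second-price auction the winner pays the second-highest bid, $237.3.
Payoff = value − price = $2424.6 − $237.3 = $2187.3.

$2187.3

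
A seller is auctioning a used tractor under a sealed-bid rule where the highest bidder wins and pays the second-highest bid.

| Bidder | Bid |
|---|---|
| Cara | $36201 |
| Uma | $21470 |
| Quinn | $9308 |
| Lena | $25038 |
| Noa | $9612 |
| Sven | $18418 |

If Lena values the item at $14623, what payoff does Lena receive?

Highest bid: Cara at $36201, so Cara wins.
Second-highest bid: Lena at $25038 — that is the price the winner pays.
Lena did not win, so Lena pays nothing and receives nothing: payoff $0.

$0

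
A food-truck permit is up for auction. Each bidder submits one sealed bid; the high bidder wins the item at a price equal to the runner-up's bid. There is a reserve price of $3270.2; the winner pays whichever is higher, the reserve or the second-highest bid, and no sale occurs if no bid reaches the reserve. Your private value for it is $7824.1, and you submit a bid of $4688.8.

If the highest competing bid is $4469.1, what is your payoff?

$3355

Your bid $4688.8 is the highest and exceeds the reserve.
Price = max(second-highest bid, reserve) = max($4469.1, $3270.2) = $4469.1.
Payoff = $7824.1 − $4469.1 = $3355.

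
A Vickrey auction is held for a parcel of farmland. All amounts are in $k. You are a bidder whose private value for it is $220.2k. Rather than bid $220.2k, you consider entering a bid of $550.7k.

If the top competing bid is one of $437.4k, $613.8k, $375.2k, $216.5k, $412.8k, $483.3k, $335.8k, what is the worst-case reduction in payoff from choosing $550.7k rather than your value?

$437.4k: truthful gives $0k, deviation gives −$217.2k → loss $217.2k.
$613.8k: same outcome either way → loss $0k.
$375.2k: truthful gives $0k, deviation gives −$155k → loss $155k.
$216.5k: same outcome either way → loss $0k.
$412.8k: truthful gives $0k, deviation gives −$192.6k → loss $192.6k.
$483.3k: truthful gives $0k, deviation gives −$263.1k → loss $263.1k.
$335.8k: truthful gives $0k, deviation gives −$115.6k → loss $115.6k.
Maximum loss: $263.1k.

$263.1k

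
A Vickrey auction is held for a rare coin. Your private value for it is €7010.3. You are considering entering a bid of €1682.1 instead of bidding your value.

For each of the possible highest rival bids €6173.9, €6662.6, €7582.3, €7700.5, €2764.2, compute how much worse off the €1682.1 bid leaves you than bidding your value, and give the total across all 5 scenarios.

The deviation costs you only when the competing bid falls strictly between €1682.1 and €7010.3; elsewhere both bids give the same outcome.
€6173.9: truthful payoff €836.4, deviation payoff €0 → loss €836.4.
€6662.6: truthful payoff €347.7, deviation payoff €0 → loss €347.7.
€7582.3: outcomes coincide → loss €0.
€7700.5: outcomes coincide → loss €0.
€2764.2: truthful payoff €4246.1, deviation payoff €0 → loss €4246.1.
Total loss = €836.4 + €347.7 + €4246.1 = €5430.2.
Truthful bidding weakly dominates here: raising your bid can only win items priced above your value, and lowering it can only forfeit items priced below.

€5430.2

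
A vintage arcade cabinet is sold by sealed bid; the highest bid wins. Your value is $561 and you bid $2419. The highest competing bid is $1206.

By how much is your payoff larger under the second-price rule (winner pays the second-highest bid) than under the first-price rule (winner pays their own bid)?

$1213

You have the highest bid, so you win under either rule.
Second-price: pay $1206 → payoff −$645.
First-price: pay your own bid $2419 → payoff −$1858.
Difference = −$645 − (−$1858) = $1213.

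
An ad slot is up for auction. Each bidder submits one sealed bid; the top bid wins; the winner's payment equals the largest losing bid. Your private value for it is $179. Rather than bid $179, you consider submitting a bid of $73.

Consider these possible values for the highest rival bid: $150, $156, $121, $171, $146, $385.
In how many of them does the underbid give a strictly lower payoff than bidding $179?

The deviation hurts exactly when the highest competing bid lies strictly between $73 and $179 — underbidding then forfeits a profitable win.
$150: inside the interval → strictly worse (loss $29).
$156: inside the interval → strictly worse (loss $23).
$121: inside the interval → strictly worse (loss $58).
$171: inside the interval → strictly worse (loss $8).
$146: inside the interval → strictly worse (loss $33).
$385: above both → same outcome either way.
Count: 5.

5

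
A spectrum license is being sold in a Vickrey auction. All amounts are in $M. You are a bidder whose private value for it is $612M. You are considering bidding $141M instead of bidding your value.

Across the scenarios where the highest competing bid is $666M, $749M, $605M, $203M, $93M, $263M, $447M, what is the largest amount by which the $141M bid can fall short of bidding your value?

$409M

$666M: same outcome either way → loss $0M.
$749M: same outcome either way → loss $0M.
$605M: truthful gives $7M, deviation gives $0M → loss $7M.
$203M: truthful gives $409M, deviation gives $0M → loss $409M.
$93M: same outcome either way → loss $0M.
$263M: truthful gives $349M, deviation gives $0M → loss $349M.
$447M: truthful gives $165M, deviation gives $0M → loss $165M.
Maximum loss: $409M.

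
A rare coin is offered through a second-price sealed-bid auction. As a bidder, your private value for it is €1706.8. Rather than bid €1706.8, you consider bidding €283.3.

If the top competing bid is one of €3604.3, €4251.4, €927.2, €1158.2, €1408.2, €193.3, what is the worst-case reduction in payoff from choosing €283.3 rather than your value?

€779.6

€3604.3: same outcome either way → loss €0.
€4251.4: same outcome either way → loss €0.
€927.2: truthful gives €779.6, deviation gives €0 → loss €779.6.
€1158.2: truthful gives €548.6, deviation gives €0 → loss €548.6.
€1408.2: truthful gives €298.6, deviation gives €0 → loss €298.6.
€193.3: same outcome either way → loss €0.
Maximum loss: €779.6.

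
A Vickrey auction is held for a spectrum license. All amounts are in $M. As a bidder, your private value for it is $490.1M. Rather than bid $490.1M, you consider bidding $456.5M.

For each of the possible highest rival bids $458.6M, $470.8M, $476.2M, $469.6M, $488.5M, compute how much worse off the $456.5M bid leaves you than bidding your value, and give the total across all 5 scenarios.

The deviation costs you only when the competing bid falls strictly between $456.5M and $490.1M; elsewhere both bids give the same outcome.
$458.6M: truthful payoff $31.5M, deviation payoff $0M → loss $31.5M.
$470.8M: truthful payoff $19.3M, deviation payoff $0M → loss $19.3M.
$476.2M: truthful payoff $13.9M, deviation payoff $0M → loss $13.9M.
$469.6M: truthful payoff $20.5M, deviation payoff $0M → loss $20.5M.
$488.5M: truthful payoff $1.6M, deviation payoff $0M → loss $1.6M.
Total loss = $31.5M + $19.3M + $13.9M + $20.5M + $1.6M = $86.8M.

$86.8M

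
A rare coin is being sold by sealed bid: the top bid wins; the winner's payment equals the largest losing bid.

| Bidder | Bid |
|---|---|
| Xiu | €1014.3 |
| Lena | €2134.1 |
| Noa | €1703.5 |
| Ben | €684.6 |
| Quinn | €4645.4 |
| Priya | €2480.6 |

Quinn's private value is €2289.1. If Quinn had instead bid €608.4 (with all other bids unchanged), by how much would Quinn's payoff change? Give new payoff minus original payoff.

€191.5

The highest bid among the other bidders is €2480.6; Quinn's bid doesn't change that.
Original bid €4645.4: Quinn is highest, pays the top rival bid €2480.6; payoff €2289.1 − €2480.6 = −€191.5.
Alternative bid €608.4: Quinn is not highest (top rival bid is €2480.6); payoff €0.
Change in payoff = €0 − (−€191.5) = €191.5.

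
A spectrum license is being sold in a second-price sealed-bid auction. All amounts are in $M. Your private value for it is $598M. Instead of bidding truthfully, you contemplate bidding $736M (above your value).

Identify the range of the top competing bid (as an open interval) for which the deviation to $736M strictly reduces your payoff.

($598M, $736M)

If the competing bid is below $598M, both bids win at the same price — no difference.
If it is above $736M, both bids lose — no difference.
If it lies strictly between $598M and $736M, bidding your value loses (payoff 0) while bidding $736M wins at a price above your value (payoff negative).
So the deviation strictly hurts on the open interval ($598M, $736M).
Because the price is fixed by the runner-up's bid, deviating from your value can only change a good outcome into a bad one — never the reverse.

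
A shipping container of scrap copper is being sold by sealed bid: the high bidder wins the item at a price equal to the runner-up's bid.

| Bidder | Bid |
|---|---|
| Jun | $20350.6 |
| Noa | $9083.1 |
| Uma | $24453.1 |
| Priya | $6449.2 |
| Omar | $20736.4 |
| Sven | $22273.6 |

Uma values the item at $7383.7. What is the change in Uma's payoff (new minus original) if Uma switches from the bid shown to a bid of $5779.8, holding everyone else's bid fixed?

The highest bid among the other bidders is $22273.6; Uma's bid doesn't change that.
Original bid $24453.1: Uma is highest, pays the top rival bid $22273.6; payoff $7383.7 − $22273.6 = −$14889.9.
Alternative bid $5779.8: Uma is not highest (top rival bid is $22273.6); payoff $0.
Change in payoff = $0 − (−$14889.9) = $14889.9.

$14889.9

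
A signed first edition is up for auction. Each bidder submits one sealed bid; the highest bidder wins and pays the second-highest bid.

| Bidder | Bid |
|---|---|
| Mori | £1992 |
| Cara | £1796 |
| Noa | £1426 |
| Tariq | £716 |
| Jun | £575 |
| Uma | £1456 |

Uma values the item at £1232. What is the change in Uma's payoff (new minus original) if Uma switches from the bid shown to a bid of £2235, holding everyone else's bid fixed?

The highest bid among the other bidders is £1992; Uma's bid doesn't change that.
Original bid £1456: Uma is not highest (top rival bid is £1992); payoff £0.
Alternative bid £2235: Uma is highest, pays the top rival bid £1992; payoff £1232 − £1992 = −£760.
Change in payoff = −£760 − (£0) = −£760.

−£760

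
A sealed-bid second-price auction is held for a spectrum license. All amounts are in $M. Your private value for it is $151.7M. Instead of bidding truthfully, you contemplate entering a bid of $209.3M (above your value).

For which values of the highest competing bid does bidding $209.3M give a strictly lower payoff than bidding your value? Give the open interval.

($151.7M, $209.3M)

If the competing bid is below $151.7M, both bids win at the same price — no difference.
If it is above $209.3M, both bids lose — no difference.
If it lies strictly between $151.7M and $209.3M, bidding your value loses (payoff 0) while bidding $209.3M wins at a price above your value (payoff negative).
So the deviation strictly hurts on the open interval ($151.7M, $209.3M).
Because the price is fixed by the runner-up's bid, deviating from your value can only change a good outcome into a bad one — never the reverse.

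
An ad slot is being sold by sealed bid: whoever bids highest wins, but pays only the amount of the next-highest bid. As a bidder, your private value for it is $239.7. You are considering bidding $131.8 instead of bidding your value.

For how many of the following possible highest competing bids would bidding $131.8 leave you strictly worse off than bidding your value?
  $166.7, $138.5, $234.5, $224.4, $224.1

5

The deviation hurts exactly when the highest competing bid lies strictly between $131.8 and $239.7 — underbidding then forfeits a profitable win.
$166.7: inside the interval → strictly worse (loss $73).
$138.5: inside the interval → strictly worse (loss $101.2).
$234.5: inside the interval → strictly worse (loss $5.2).
$224.4: inside the interval → strictly worse (loss $15.3).
$224.1: inside the interval → strictly worse (loss $15.6).
Count: 5.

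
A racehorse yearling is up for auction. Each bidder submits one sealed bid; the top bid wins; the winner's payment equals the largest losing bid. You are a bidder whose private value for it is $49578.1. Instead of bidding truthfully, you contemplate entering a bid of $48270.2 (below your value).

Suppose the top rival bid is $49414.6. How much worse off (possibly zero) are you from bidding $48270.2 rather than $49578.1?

$163.5

Bidding your value $49578.1: you win (since $49578.1 > $49414.6) and pay $49414.6. Payoff $163.5.
Bidding $48270.2: you lose. Payoff $0.
The competing bid $49414.6 lies between your shaded bid and your value, so underbidding forfeits an item you could have won at a profitable price.
Loss from deviating = $163.5 − ($0) = $163.5.
Truthful bidding weakly dominates here: raising your bid can only win items priced above your value, and lowering it can only forfeit items priced below.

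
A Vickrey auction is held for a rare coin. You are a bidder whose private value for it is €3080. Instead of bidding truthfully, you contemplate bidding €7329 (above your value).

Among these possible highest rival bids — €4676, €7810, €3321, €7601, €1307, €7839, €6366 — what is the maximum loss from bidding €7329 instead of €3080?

€3286

€4676: truthful gives €0, deviation gives −€1596 → loss €1596.
€7810: same outcome either way → loss €0.
€3321: truthful gives €0, deviation gives −€241 → loss €241.
€7601: same outcome either way → loss €0.
€1307: same outcome either way → loss €0.
€7839: same outcome either way → loss €0.
€6366: truthful gives €0, deviation gives −€3286 → loss €3286.
Maximum loss: €3286.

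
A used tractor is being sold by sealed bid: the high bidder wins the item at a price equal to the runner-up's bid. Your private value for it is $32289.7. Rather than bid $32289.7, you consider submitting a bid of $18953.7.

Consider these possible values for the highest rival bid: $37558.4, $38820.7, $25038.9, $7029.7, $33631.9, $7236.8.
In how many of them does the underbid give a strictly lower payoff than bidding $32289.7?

1

The deviation hurts exactly when the highest competing bid lies strictly between $18953.7 and $32289.7 — underbidding then forfeits a profitable win.
$37558.4: above both → same outcome either way.
$38820.7: above both → same outcome either way.
$25038.9: inside the interval → strictly worse (loss $7250.8).
$7029.7: below both → same outcome either way.
$33631.9: above both → same outcome either way.
$7236.8: below both → same outcome either way.
Count: 1.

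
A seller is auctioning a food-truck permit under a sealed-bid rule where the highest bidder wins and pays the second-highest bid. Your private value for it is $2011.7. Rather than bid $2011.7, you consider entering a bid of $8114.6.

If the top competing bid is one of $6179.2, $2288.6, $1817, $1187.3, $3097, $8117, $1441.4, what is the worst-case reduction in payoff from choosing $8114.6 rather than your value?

$6179.2: truthful gives $0, deviation gives −$4167.5 → loss $4167.5.
$2288.6: truthful gives $0, deviation gives −$276.9 → loss $276.9.
$1817: same outcome either way → loss $0.
$1187.3: same outcome either way → loss $0.
$3097: truthful gives $0, deviation gives −$1085.3 → loss $1085.3.
$8117: same outcome either way → loss $0.
$1441.4: same outcome either way → loss $0.
Maximum loss: $4167.5.

$4167.5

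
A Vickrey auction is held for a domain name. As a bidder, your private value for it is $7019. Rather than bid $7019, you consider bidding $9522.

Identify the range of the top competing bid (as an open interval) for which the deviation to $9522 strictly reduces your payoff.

($7019, $9522)

If the competing bid is below $7019, both bids win at the same price — no difference.
If it is above $9522, both bids lose — no difference.
If it lies strictly between $7019 and $9522, bidding your value loses (payoff 0) while bidding $9522 wins at a price above your value (payoff negative).
So the deviation strictly hurts on the open interval ($7019, $9522).
In a second-price auction your bid sets only whether you win, not what you pay, so bidding your true value is weakly dominant.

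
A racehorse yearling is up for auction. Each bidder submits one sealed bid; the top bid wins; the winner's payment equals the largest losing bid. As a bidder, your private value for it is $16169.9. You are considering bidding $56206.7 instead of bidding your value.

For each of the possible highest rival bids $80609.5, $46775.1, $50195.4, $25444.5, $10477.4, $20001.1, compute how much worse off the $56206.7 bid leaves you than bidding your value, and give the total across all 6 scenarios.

$77736.5

The deviation costs you only when the competing bid falls strictly between $16169.9 and $56206.7; elsewhere both bids give the same outcome.
$80609.5: outcomes coincide → loss $0.
$46775.1: truthful payoff $0, deviation payoff −$30605.2 → loss $30605.2.
$50195.4: truthful payoff $0, deviation payoff −$34025.5 → loss $34025.5.
$25444.5: truthful payoff $0, deviation payoff −$9274.6 → loss $9274.6.
$10477.4: outcomes coincide → loss $0.
$20001.1: truthful payoff $0, deviation payoff −$3831.2 → loss $3831.2.
Total loss = $30605.2 + $34025.5 + $9274.6 + $3831.2 = $77736.5.
Truthful bidding weakly dominates here: raising your bid can only win items priced above your value, and lowering it can only forfeit items priced below.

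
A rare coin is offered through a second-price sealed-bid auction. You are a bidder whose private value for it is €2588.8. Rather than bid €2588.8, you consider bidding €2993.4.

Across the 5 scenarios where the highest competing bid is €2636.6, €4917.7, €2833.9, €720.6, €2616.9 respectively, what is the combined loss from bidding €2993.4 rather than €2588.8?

€321

The deviation costs you only when the competing bid falls strictly between €2588.8 and €2993.4; elsewhere both bids give the same outcome.
€2636.6: truthful payoff €0, deviation payoff −€47.8 → loss €47.8.
€4917.7: outcomes coincide → loss €0.
€2833.9: truthful payoff €0, deviation payoff −€245.1 → loss €245.1.
€720.6: outcomes coincide → loss €0.
€2616.9: truthful payoff €0, deviation payoff −€28.1 → loss €28.1.
Total loss = €47.8 + €245.1 + €28.1 = €321.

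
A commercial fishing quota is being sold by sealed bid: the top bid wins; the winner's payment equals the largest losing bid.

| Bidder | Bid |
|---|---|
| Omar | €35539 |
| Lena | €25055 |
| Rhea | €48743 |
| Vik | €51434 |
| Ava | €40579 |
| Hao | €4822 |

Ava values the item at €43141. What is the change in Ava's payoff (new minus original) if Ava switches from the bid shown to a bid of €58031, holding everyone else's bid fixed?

−€8293

The highest bid among the other bidders is €51434; Ava's bid doesn't change that.
Original bid €40579: Ava is not highest (top rival bid is €51434); payoff €0.
Alternative bid €58031: Ava is highest, pays the top rival bid €51434; payoff €43141 − €51434 = −€8293.
Change in payoff = −€8293 − (€0) = −€8293.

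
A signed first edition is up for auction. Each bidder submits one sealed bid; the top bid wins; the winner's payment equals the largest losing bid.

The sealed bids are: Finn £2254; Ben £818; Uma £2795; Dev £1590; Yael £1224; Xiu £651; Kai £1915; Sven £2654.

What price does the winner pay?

Highest bid: Uma at £2795, so Uma wins.
Second-highest bid: Sven at £2654 — that is the price the winner pays.

£2654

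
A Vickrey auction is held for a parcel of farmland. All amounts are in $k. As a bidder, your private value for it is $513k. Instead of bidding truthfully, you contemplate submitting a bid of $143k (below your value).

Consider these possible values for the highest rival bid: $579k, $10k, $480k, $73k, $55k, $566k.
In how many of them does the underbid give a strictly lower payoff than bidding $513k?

The deviation hurts exactly when the highest competing bid lies strictly between $143k and $513k — underbidding then forfeits a profitable win.
$579k: above both → same outcome either way.
$10k: below both → same outcome either way.
$480k: inside the interval → strictly worse (loss $33k).
$73k: below both → same outcome either way.
$55k: below both → same outcome either way.
$566k: above both → same outcome either way.
Count: 1.

1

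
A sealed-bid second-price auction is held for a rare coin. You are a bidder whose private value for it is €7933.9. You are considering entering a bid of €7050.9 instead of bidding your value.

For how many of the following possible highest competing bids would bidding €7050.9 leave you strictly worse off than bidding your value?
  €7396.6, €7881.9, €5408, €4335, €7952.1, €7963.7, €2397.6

The deviation hurts exactly when the highest competing bid lies strictly between €7050.9 and €7933.9 — underbidding then forfeits a profitable win.
€7396.6: inside the interval → strictly worse (loss €537.3).
€7881.9: inside the interval → strictly worse (loss €52).
€5408: below both → same outcome either way.
€4335: below both → same outcome either way.
€7952.1: above both → same outcome either way.
€7963.7: above both → same outcome either way.
€2397.6: below both → same outcome either way.
Count: 2.

2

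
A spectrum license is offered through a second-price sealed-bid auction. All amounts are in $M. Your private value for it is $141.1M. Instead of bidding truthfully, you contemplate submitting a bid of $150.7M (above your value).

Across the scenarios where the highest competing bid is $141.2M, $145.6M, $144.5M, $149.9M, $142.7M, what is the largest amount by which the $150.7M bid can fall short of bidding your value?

$8.8M

$141.2M: truthful gives $0M, deviation gives −$0.1M → loss $0.1M.
$145.6M: truthful gives $0M, deviation gives −$4.5M → loss $4.5M.
$144.5M: truthful gives $0M, deviation gives −$3.4M → loss $3.4M.
$149.9M: truthful gives $0M, deviation gives −$8.8M → loss $8.8M.
$142.7M: truthful gives $0M, deviation gives −$1.6M → loss $1.6M.
Maximum loss: $8.8M.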